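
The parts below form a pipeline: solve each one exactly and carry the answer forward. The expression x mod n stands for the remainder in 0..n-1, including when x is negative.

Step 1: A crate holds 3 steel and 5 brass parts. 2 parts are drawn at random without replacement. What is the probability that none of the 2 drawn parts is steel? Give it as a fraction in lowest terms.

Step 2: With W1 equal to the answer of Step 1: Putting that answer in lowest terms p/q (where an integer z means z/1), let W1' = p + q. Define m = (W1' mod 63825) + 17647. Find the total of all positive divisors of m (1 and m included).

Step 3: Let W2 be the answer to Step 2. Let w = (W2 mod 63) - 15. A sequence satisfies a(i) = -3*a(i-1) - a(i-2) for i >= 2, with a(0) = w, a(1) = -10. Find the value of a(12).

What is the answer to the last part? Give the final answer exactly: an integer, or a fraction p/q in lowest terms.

Step 1: total draws C(8,2) = 28; favorable C(5,2) = 10; P = 5/14; answer 5/14
Step 2: W1 = 5/14; threaded value p + q = 19; m = 17666; 17666 = 2 * 11^2 * 73; sigma = (1 + 2) * (1 + 11 + 121) * (1 + 73) = 3 * 133 * 74 = 29526; answer 29526
Step 3: W2 = 29526; w = 27; a(2) = -3*(-10) - 1*(27) = 3; iterating: a(2)=3, a(3)=1, a(4)=-6, a(5)=17, a(6)=-45, a(7)=118, a(8)=-309, a(9)=809, a(10)=-2118, a(11)=5545, a(12)=-14517; answer -14517

-14517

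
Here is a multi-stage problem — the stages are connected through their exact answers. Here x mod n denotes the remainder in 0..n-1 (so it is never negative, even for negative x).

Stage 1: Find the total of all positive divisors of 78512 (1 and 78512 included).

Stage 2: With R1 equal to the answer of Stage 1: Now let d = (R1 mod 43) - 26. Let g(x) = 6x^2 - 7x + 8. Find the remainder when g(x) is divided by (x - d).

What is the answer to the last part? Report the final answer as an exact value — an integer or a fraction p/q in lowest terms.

Stage 1: 78512 = 2^4 * 7 * 701; sigma = (1 + 2 + 4 + 8 + 16) * (1 + 7) * (1 + 701) = 31 * 8 * 702 = 174096; answer 174096
Stage 2: R1 = 174096; d = 6; remainder = value at the root: 6*(6)^2 - 7*(6)^1 + 8 = (216) + (-42) + (8) = 182; answer 182

182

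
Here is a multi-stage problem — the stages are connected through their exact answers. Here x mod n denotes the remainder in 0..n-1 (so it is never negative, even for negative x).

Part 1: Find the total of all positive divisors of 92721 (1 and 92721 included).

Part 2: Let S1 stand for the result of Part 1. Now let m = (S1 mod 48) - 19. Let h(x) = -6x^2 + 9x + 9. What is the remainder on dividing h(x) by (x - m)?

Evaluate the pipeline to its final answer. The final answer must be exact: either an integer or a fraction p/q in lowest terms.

-72

Part 1: 92721 = 3 * 31 * 997; sigma = (1 + 3) * (1 + 31) * (1 + 997) = 4 * 32 * 998 = 127744; answer 127744
Part 2: S1 = 127744; m = -3; remainder = value at the root: -6*(-3)^2 + 9*(-3)^1 + 9 = (-54) + (-27) + (9) = -72; answer -72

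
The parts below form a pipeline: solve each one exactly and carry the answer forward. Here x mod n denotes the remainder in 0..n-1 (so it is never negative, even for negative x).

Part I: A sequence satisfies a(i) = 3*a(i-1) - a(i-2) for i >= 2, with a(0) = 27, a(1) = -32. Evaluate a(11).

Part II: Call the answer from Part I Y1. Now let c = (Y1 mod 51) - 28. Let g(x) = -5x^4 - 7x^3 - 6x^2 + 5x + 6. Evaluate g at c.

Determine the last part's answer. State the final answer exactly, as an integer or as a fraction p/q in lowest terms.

-57544

Part I: a(2) = 3*(-32) - 1*(27) = -123; iterating: a(2)=-123, a(3)=-337, a(4)=-888, a(5)=-2327, a(6)=-6093, a(7)=-15952, a(8)=-41763, a(9)=-109337, a(10)=-286248, a(11)=-749407; answer -749407
Part II: Y1 = -749407; c = 10; -5*(10)^4 - 7*(10)^3 - 6*(10)^2 + 5*(10)^1 + 6 = (-50000) + (-7000) + (-600) + (50) + (6) = -57544; answer -57544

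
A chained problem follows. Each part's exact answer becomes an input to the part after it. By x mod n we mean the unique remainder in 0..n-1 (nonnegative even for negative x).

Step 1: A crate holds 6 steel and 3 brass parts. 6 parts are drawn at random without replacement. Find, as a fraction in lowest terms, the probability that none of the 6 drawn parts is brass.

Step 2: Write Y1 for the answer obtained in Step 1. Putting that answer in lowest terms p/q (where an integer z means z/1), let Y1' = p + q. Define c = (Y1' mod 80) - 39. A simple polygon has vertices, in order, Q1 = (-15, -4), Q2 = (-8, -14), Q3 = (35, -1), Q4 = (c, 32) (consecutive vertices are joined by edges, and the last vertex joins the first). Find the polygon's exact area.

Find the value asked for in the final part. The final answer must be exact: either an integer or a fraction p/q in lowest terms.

Step 1: total draws C(9,6) = 84; favorable C(6,6) = 1; P = 1/84; answer 1/84
Step 2: Y1 = 1/84; threaded value p + q = 85; c = -34; cross terms: (-15*-14 - -8*-4)=178, (-8*-1 - 35*-14)=498, (35*32 - -34*-1)=1086, (-34*-4 - -15*32)=616; twice the area = |2378| = 2378; area = 1189; answer 1189

1189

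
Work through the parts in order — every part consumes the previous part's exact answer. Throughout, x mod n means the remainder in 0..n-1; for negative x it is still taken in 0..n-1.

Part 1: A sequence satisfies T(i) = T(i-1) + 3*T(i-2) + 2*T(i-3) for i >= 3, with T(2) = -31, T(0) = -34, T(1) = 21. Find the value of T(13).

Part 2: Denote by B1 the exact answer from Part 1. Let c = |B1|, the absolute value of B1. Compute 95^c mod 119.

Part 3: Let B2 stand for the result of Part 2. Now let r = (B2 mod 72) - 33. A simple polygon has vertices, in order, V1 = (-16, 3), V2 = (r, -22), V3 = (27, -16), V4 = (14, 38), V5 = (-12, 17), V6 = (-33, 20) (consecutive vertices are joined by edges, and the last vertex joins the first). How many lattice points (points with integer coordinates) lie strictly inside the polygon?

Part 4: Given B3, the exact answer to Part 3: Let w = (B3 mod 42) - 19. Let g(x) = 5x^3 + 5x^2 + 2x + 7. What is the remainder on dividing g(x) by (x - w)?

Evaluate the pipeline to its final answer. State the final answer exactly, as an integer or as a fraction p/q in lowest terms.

2903

Part 1: T(3) = 1*(-31) + 3*(21) + 2*(-34) = -36; iterating: T(3)=-36, T(4)=-87, T(5)=-257, T(6)=-590, T(7)=-1535, T(8)=-3819, T(9)=-9604, T(10)=-24131, T(11)=-60581, T(12)=-152182, T(13)=-382187; answer -382187
Part 2: B1 = -382187; c = 382187; squarings mod 119: 95^1=95, 95^2=100, 95^4=4, 95^8=16, 95^16=18, 95^32=86, 95^64=18, 95^128=86, 95^256=18, 95^512=86, 95^1024=18, 95^2048=86, 95^4096=18, 95^8192=86, 95^16384=18, 95^32768=86, 95^65536=18, 95^131072=86, 95^262144=18; 95^382187 = 95^1 * 95^2 * 95^8 * 95^32 * 95^64 * 95^128 * 95^1024 * 95^4096 * 95^16384 * 95^32768 * 95^65536 * 95^262144 = 37 (mod 119); answer 37
Part 3: B2 = 37; r = 4; cross terms: (-16*-22 - 4*3)=340, (4*-16 - 27*-22)=530, (27*38 - 14*-16)=1250, (14*17 - -12*38)=694, (-12*20 - -33*17)=321, (-33*3 - -16*20)=221; twice the area = |3356| = 3356; area = 1678; boundary points = 5 + 1 + 1 + 1 + 3 + 17 = 28; strictly interior points = area - boundary/2 + 1 = 1665; answer 1665
Part 4: B3 = 1665; w = 8; remainder = value at the root: 5*(8)^3 + 5*(8)^2 + 2*(8)^1 + 7 = (2560) + (320) + (16) + (7) = 2903; answer 2903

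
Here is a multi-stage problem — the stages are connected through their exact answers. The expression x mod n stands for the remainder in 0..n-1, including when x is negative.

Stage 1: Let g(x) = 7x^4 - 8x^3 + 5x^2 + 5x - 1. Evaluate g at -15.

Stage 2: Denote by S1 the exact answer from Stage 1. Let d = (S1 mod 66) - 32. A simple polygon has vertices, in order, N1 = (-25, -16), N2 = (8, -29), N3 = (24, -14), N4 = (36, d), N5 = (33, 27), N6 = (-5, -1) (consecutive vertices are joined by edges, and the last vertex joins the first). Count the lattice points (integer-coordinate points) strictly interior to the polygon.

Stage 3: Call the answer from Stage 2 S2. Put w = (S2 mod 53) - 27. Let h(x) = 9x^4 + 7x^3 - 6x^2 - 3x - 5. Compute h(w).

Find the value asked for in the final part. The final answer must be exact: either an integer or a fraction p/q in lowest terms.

Stage 1: 7*(-15)^4 - 8*(-15)^3 + 5*(-15)^2 + 5*(-15)^1 - 1 = (354375) + (27000) + (1125) + (-75) + (-1) = 382424; answer 382424
Stage 2: S1 = 382424; d = -12; cross terms: (-25*-29 - 8*-16)=853, (8*-14 - 24*-29)=584, (24*-12 - 36*-14)=216, (36*27 - 33*-12)=1368, (33*-1 - -5*27)=102, (-5*-16 - -25*-1)=55; twice the area = |3178| = 3178; area = 1589; boundary points = 1 + 1 + 2 + 3 + 2 + 5 = 14; strictly interior points = area - boundary/2 + 1 = 1583; answer 1583
Stage 3: S2 = 1583; w = 19; 9*(19)^4 + 7*(19)^3 - 6*(19)^2 - 3*(19)^1 - 5 = (1172889) + (48013) + (-2166) + (-57) + (-5) = 1218674; answer 1218674

1218674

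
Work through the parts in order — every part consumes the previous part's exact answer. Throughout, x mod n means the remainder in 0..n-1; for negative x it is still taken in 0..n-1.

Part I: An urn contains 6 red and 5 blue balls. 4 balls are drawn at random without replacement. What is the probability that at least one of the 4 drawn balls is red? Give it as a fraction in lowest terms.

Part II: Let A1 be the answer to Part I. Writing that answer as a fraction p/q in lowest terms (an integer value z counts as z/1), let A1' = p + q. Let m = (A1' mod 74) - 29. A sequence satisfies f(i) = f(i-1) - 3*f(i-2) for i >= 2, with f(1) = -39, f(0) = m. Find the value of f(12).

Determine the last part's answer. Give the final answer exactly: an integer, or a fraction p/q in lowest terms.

Part I: total draws C(11,4) = 330; complement C(5,4) = 5; favorable 330 - 5 = 325; P = 65/66; answer 65/66
Part II: A1 = 65/66; threaded value p + q = 131; m = 28; f(2) = 1*(-39) - 3*(28) = -123; iterating: f(2)=-123, f(3)=-6, f(4)=363, f(5)=381, f(6)=-708, f(7)=-1851, f(8)=273, f(9)=5826, f(10)=5007, f(11)=-12471, f(12)=-27492; answer -27492

-27492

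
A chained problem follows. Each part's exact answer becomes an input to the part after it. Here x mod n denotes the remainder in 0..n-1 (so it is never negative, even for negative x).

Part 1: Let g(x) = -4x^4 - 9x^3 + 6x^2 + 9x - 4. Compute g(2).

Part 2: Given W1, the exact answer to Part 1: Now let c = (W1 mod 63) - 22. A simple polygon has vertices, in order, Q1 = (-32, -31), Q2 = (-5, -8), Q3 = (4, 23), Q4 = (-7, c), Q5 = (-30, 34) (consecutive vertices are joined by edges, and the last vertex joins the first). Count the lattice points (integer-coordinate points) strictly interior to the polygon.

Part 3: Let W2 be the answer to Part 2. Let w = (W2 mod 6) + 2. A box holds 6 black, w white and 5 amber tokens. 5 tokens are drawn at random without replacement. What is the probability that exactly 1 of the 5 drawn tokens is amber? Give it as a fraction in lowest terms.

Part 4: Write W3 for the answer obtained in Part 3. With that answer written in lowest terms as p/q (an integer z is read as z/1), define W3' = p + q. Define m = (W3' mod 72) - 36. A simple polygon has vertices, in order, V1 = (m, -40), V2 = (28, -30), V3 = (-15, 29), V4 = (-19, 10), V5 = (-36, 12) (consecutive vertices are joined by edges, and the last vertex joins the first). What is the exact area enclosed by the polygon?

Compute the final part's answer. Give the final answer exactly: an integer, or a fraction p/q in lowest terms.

Part 1: -4*(2)^4 - 9*(2)^3 + 6*(2)^2 + 9*(2)^1 - 4 = (-64) + (-72) + (24) + (18) + (-4) = -98; answer -98
Part 2: W1 = -98; c = 6; cross terms: (-32*-8 - -5*-31)=101, (-5*23 - 4*-8)=-83, (4*6 - -7*23)=185, (-7*34 - -30*6)=-58, (-30*-31 - -32*34)=2018; twice the area = |2163| = 2163; area = 2163/2; boundary points = 1 + 1 + 1 + 1 + 1 = 5; strictly interior points = area - boundary/2 + 1 = 1080; answer 1080
Part 3: W2 = 1080; w = 2; total draws C(13,5) = 1287; favorable C(5,1)*C(8,4) = 350; P = 350/1287; answer 350/1287
Part 4: W3 = 350/1287; threaded value p + q = 1637; m = 17; cross terms: (17*-30 - 28*-40)=610, (28*29 - -15*-30)=362, (-15*10 - -19*29)=401, (-19*12 - -36*10)=132, (-36*-40 - 17*12)=1236; twice the area = |2741| = 2741; area = 2741/2; answer 2741/2

2741/2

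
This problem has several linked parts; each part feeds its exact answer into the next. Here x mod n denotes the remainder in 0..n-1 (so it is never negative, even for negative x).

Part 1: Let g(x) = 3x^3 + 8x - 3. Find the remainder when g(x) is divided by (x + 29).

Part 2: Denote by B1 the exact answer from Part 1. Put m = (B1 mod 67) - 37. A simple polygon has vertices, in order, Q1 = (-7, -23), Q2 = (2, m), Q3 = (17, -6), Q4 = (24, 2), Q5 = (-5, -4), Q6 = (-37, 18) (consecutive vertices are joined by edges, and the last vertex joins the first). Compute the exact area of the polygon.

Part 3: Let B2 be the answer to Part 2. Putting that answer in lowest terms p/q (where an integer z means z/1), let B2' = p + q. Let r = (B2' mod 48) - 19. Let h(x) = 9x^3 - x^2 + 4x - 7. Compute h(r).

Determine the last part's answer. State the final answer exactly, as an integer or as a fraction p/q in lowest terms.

4569

Part 1: remainder = value at the root: 3*(-29)^3 + 8*(-29)^1 - 3 = (-73167) + (-232) + (-3) = -73402; answer -73402
Part 2: B1 = -73402; m = -7; cross terms: (-7*-7 - 2*-23)=95, (2*-6 - 17*-7)=107, (17*2 - 24*-6)=178, (24*-4 - -5*2)=-86, (-5*18 - -37*-4)=-238, (-37*-23 - -7*18)=977; twice the area = |1033| = 1033; area = 1033/2; answer 1033/2
Part 3: B2 = 1033/2; threaded value p + q = 1035; r = 8; 9*(8)^3 - 1*(8)^2 + 4*(8)^1 - 7 = (4608) + (-64) + (32) + (-7) = 4569; answer 4569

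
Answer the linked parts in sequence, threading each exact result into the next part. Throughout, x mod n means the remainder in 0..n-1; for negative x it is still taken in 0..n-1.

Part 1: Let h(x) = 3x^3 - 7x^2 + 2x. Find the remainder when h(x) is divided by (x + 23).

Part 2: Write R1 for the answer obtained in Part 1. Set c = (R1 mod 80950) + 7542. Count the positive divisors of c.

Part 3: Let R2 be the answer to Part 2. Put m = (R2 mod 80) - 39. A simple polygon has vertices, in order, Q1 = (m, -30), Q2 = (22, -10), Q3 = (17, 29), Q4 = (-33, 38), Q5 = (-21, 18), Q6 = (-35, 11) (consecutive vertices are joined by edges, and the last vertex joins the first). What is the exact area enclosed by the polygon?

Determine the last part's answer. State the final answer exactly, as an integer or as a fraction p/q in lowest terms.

Part 1: remainder = value at the root: 3*(-23)^3 - 7*(-23)^2 + 2*(-23)^1 = (-36501) + (-3703) + (-46) = -40250; answer -40250
Part 2: R1 = -40250; c = 48242; 48242 = 2 * 24121; number of divisors = (1+1) * (1+1) = 4; answer 4
Part 3: R2 = 4; m = -35; cross terms: (-35*-10 - 22*-30)=1010, (22*29 - 17*-10)=808, (17*38 - -33*29)=1603, (-33*18 - -21*38)=204, (-21*11 - -35*18)=399, (-35*-30 - -35*11)=1435; twice the area = |5459| = 5459; area = 5459/2; answer 5459/2

5459/2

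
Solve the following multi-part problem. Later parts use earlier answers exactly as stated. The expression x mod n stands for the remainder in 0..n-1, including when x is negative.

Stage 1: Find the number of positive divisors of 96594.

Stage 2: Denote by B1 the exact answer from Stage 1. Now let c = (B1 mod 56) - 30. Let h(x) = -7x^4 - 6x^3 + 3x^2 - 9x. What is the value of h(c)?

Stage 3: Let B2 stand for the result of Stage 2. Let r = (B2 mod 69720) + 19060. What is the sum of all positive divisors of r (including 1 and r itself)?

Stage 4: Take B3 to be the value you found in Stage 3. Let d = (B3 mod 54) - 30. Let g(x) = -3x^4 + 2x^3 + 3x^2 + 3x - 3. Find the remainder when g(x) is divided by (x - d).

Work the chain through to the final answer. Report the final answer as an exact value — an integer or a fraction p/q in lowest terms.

Stage 1: 96594 = 2 * 3 * 17 * 947; number of divisors = (1+1) * (1+1) * (1+1) * (1+1) = 16; answer 16
Stage 2: B1 = 16; c = -14; -7*(-14)^4 - 6*(-14)^3 + 3*(-14)^2 - 9*(-14)^1 = (-268912) + (16464) + (588) + (126) = -251734; answer -251734
Stage 3: B2 = -251734; r = 46206; 46206 = 2 * 3^2 * 17 * 151; sigma = (1 + 2) * (1 + 3 + 9) * (1 + 17) * (1 + 151) = 3 * 13 * 18 * 152 = 106704; answer 106704
Stage 4: B3 = 106704; d = -30; remainder = value at the root: -3*(-30)^4 + 2*(-30)^3 + 3*(-30)^2 + 3*(-30)^1 - 3 = (-2430000) + (-54000) + (2700) + (-90) + (-3) = -2481393; answer -2481393

-2481393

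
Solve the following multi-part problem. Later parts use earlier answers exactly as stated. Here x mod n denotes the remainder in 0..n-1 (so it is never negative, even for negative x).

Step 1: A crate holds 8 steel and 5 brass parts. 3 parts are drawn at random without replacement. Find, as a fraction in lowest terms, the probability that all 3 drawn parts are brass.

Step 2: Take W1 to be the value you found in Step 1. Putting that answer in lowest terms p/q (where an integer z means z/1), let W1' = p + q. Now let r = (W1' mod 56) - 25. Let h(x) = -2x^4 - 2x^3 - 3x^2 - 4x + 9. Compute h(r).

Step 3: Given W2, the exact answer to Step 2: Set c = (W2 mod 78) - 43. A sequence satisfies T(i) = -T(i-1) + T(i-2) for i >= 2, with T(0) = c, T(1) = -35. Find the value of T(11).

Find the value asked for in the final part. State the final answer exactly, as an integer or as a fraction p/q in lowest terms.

-2290

Step 1: total draws C(13,3) = 286; favorable C(5,3) = 10; P = 5/143; answer 5/143
Step 2: W1 = 5/143; threaded value p + q = 148; r = 11; -2*(11)^4 - 2*(11)^3 - 3*(11)^2 - 4*(11)^1 + 9 = (-29282) + (-2662) + (-363) + (-44) + (9) = -32342; answer -32342
Step 3: W2 = -32342; c = -15; T(2) = -1*(-35) + 1*(-15) = 20; iterating: T(2)=20, T(3)=-55, T(4)=75, T(5)=-130, T(6)=205, T(7)=-335, T(8)=540, T(9)=-875, T(10)=1415, T(11)=-2290; answer -2290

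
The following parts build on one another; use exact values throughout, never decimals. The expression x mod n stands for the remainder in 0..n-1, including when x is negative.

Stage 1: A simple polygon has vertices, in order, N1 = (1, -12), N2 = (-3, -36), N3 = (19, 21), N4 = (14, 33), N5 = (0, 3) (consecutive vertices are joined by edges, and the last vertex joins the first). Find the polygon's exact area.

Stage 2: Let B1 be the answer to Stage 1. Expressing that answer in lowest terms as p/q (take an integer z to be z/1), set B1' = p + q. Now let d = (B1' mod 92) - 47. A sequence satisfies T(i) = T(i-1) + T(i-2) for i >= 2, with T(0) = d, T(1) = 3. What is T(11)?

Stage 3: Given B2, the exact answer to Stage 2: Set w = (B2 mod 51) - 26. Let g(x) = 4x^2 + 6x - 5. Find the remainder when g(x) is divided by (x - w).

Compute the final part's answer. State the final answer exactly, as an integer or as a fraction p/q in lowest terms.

863

Stage 1: cross terms: (1*-36 - -3*-12)=-72, (-3*21 - 19*-36)=621, (19*33 - 14*21)=333, (14*3 - 0*33)=42, (0*-12 - 1*3)=-3; twice the area = |921| = 921; area = 921/2; answer 921/2
Stage 2: B1 = 921/2; threaded value p + q = 923; d = -44; T(2) = 1*(3) + 1*(-44) = -41; iterating: T(2)=-41, T(3)=-38, T(4)=-79, T(5)=-117, T(6)=-196, T(7)=-313, T(8)=-509, T(9)=-822, T(10)=-1331, T(11)=-2153; answer -2153
Stage 3: B2 = -2153; w = 14; remainder = value at the root: 4*(14)^2 + 6*(14)^1 - 5 = (784) + (84) + (-5) = 863; answer 863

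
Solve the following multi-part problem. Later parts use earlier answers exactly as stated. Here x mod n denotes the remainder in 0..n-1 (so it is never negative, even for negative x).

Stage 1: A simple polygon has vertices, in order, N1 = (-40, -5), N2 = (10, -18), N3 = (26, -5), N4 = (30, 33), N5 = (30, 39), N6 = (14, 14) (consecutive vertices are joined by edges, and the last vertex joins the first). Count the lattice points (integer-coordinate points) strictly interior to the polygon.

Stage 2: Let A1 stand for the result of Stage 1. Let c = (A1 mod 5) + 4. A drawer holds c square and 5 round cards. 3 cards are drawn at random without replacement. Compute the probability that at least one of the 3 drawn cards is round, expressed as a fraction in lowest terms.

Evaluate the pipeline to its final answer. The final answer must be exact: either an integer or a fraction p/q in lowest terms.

20/21

Stage 1: cross terms: (-40*-18 - 10*-5)=770, (10*-5 - 26*-18)=418, (26*33 - 30*-5)=1008, (30*39 - 30*33)=180, (30*14 - 14*39)=-126, (14*-5 - -40*14)=490; twice the area = |2740| = 2740; area = 1370; boundary points = 1 + 1 + 2 + 6 + 1 + 1 = 12; strictly interior points = area - boundary/2 + 1 = 1365; answer 1365
Stage 2: A1 = 1365; c = 4; total draws C(9,3) = 84; complement C(4,3) = 4; favorable 84 - 4 = 80; P = 20/21; answer 20/21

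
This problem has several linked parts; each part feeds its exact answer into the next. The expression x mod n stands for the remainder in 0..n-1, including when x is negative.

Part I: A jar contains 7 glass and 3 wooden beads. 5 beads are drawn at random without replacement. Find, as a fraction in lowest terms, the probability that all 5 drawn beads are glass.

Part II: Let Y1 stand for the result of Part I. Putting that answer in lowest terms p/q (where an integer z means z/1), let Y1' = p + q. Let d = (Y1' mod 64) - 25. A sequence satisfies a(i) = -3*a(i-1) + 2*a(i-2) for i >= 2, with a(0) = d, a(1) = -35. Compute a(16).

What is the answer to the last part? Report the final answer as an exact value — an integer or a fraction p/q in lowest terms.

Part I: total draws C(10,5) = 252; favorable C(7,5) = 21; P = 1/12; answer 1/12
Part II: Y1 = 1/12; threaded value p + q = 13; d = -12; a(2) = -3*(-35) + 2*(-12) = 81; iterating: a(2)=81, a(3)=-313, a(4)=1101, a(5)=-3929, a(6)=13989, a(7)=-49825, a(8)=177453, a(9)=-632009, a(10)=2250933, a(11)=-8016817, a(12)=28552317, a(13)=-101690585, a(14)=362176389, a(15)=-1289910337, a(16)=4594083789; answer 4594083789

4594083789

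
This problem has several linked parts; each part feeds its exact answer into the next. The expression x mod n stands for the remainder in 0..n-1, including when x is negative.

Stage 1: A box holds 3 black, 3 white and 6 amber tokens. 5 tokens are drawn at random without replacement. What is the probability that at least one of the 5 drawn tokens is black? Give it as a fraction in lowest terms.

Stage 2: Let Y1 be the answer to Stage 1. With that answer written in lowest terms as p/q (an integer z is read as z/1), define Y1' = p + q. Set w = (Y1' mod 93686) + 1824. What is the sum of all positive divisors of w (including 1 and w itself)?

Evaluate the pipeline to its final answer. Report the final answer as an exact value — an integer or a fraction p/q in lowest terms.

Stage 1: total draws C(12,5) = 792; complement C(9,5) = 126; favorable 792 - 126 = 666; P = 37/44; answer 37/44
Stage 2: Y1 = 37/44; threaded value p + q = 81; w = 1905; 1905 = 3 * 5 * 127; sigma = (1 + 3) * (1 + 5) * (1 + 127) = 4 * 6 * 128 = 3072; answer 3072

3072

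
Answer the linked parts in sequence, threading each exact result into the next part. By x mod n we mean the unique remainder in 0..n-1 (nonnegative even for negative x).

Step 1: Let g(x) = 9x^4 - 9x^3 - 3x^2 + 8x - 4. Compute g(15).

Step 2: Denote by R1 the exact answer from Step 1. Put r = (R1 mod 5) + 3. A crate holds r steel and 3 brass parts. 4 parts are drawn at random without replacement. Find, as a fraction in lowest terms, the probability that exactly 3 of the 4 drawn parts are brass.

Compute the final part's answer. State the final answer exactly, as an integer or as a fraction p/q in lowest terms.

4/35

Step 1: 9*(15)^4 - 9*(15)^3 - 3*(15)^2 + 8*(15)^1 - 4 = (455625) + (-30375) + (-675) + (120) + (-4) = 424691; answer 424691
Step 2: R1 = 424691; r = 4; total draws C(7,4) = 35; favorable C(3,3)*C(4,1) = 4; P = 4/35; answer 4/35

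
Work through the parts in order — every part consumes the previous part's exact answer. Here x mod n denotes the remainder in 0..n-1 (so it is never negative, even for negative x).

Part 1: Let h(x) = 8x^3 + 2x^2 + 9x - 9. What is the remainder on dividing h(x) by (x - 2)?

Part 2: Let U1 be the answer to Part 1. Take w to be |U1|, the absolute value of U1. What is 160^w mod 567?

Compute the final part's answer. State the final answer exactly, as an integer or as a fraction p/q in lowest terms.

Part 1: remainder = value at the root: 8*(2)^3 + 2*(2)^2 + 9*(2)^1 - 9 = (64) + (8) + (18) + (-9) = 81; answer 81
Part 2: U1 = 81; w = 81; squarings mod 567: 160^1=160, 160^2=85, 160^4=421, 160^8=337, 160^16=169, 160^32=211, 160^64=295; 160^81 = 160^1 * 160^16 * 160^64 = 244 (mod 567); answer 244

244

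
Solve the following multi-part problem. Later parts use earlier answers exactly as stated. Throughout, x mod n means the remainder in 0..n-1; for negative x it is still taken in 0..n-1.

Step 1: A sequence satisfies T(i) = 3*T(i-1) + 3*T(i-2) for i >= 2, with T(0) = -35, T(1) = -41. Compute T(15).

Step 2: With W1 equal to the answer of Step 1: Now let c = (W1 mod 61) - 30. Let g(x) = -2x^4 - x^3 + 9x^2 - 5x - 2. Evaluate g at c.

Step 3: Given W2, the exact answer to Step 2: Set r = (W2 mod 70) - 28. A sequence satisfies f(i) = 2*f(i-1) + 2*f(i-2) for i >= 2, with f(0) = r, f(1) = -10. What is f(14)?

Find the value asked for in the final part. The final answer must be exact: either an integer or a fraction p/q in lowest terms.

Step 1: T(2) = 3*(-41) + 3*(-35) = -228; iterating: T(2)=-228, T(3)=-807, T(4)=-3105, T(5)=-11736, T(6)=-44523, T(7)=-168777, T(8)=-639900, T(9)=-2426031, T(10)=-9197793, T(11)=-34871472, T(12)=-132207795, T(13)=-501237801, T(14)=-1900336788, T(15)=-7204723767; answer -7204723767
Step 2: W1 = -7204723767; c = -11; -2*(-11)^4 - 1*(-11)^3 + 9*(-11)^2 - 5*(-11)^1 - 2 = (-29282) + (1331) + (1089) + (55) + (-2) = -26809; answer -26809
Step 3: W2 = -26809; r = -27; f(2) = 2*(-10) + 2*(-27) = -74; iterating: f(2)=-74, f(3)=-168, f(4)=-484, f(5)=-1304, f(6)=-3576, f(7)=-9760, f(8)=-26672, f(9)=-72864, f(10)=-199072, f(11)=-543872, f(12)=-1485888, f(13)=-4059520, f(14)=-11090816; answer -11090816

-11090816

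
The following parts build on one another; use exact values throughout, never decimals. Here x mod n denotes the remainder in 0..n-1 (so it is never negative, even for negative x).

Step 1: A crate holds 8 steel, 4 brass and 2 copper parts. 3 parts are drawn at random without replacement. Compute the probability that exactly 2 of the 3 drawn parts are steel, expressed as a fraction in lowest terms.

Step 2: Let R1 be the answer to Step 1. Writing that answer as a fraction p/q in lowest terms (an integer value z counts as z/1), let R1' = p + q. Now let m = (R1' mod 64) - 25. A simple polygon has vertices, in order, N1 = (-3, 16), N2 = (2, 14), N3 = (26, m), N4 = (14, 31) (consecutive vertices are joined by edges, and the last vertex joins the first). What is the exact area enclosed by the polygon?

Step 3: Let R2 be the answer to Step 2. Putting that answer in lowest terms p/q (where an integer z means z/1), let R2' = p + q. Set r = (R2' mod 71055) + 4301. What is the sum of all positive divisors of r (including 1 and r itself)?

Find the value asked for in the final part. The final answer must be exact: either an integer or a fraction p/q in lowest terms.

12096

Step 1: total draws C(14,3) = 364; favorable C(8,2)*C(6,1) = 168; P = 6/13; answer 6/13
Step 2: R1 = 6/13; threaded value p + q = 19; m = -6; cross terms: (-3*14 - 2*16)=-74, (2*-6 - 26*14)=-376, (26*31 - 14*-6)=890, (14*16 - -3*31)=317; twice the area = |757| = 757; area = 757/2; answer 757/2
Step 3: R2 = 757/2; threaded value p + q = 759; r = 5060; 5060 = 2^2 * 5 * 11 * 23; sigma = (1 + 2 + 4) * (1 + 5) * (1 + 11) * (1 + 23) = 7 * 6 * 12 * 24 = 12096; answer 12096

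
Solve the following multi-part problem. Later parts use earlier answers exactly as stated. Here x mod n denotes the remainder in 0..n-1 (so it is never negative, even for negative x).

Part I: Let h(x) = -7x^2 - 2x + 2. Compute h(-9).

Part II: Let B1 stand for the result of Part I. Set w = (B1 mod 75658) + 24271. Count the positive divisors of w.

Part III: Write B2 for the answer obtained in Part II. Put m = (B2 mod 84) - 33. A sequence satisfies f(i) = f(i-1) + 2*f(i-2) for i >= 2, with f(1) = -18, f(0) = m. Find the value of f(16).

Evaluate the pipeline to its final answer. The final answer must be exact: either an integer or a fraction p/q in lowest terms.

Part I: -7*(-9)^2 - 2*(-9)^1 + 2 = (-567) + (18) + (2) = -547; answer -547
Part II: B1 = -547; w = 99382; 99382 = 2 * 17 * 37 * 79; number of divisors = (1+1) * (1+1) * (1+1) * (1+1) = 16; answer 16
Part III: B2 = 16; m = -17; f(2) = 1*(-18) + 2*(-17) = -52; iterating: f(2)=-52, f(3)=-88, f(4)=-192, f(5)=-368, f(6)=-752, f(7)=-1488, f(8)=-2992, f(9)=-5968, f(10)=-11952, f(11)=-23888, f(12)=-47792, f(13)=-95568, f(14)=-191152, f(15)=-382288, f(16)=-764592; answer -764592

-764592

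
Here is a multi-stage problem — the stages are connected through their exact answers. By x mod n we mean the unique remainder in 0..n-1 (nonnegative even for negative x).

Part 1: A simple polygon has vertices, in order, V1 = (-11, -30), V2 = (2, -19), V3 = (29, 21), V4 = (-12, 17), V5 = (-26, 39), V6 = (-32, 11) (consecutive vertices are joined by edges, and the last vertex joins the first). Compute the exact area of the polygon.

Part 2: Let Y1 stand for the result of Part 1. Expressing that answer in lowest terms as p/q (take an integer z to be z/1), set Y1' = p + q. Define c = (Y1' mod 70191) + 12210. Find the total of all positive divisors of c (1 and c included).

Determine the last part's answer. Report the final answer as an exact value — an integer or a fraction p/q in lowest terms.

Part 1: cross terms: (-11*-19 - 2*-30)=269, (2*21 - 29*-19)=593, (29*17 - -12*21)=745, (-12*39 - -26*17)=-26, (-26*11 - -32*39)=962, (-32*-30 - -11*11)=1081; twice the area = |3624| = 3624; area = 1812; answer 1812
Part 2: Y1 = 1812; threaded value p + q = 1813; c = 14023; 14023 = 37 * 379; sigma = (1 + 37) * (1 + 379) = 38 * 380 = 14440; answer 14440

14440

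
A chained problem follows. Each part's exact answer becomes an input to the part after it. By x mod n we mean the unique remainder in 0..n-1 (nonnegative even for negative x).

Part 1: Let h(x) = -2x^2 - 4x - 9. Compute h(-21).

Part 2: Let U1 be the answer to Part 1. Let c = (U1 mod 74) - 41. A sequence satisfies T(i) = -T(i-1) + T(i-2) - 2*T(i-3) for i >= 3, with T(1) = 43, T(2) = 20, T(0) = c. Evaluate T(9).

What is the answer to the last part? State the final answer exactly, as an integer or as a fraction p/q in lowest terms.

Part 1: -2*(-21)^2 - 4*(-21)^1 - 9 = (-882) + (84) + (-9) = -807; answer -807
Part 2: U1 = -807; c = -34; T(3) = -1*(20) + 1*(43) - 2*(-34) = 91; iterating: T(3)=91, T(4)=-157, T(5)=208, T(6)=-547, T(7)=1069, T(8)=-2032, T(9)=4195; answer 4195

4195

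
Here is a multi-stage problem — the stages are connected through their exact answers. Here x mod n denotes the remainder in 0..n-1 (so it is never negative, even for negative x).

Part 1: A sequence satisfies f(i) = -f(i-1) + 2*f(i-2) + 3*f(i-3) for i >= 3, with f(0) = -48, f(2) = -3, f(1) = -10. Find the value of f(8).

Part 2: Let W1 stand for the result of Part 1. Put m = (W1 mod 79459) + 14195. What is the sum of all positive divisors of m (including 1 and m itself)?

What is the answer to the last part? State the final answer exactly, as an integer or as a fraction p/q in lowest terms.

280098

Part 1: f(3) = -1*(-3) + 2*(-10) + 3*(-48) = -161; iterating: f(3)=-161, f(4)=125, f(5)=-456, f(6)=223, f(7)=-760, f(8)=-162; answer -162
Part 2: W1 = -162; m = 93492; 93492 = 2^2 * 3^2 * 7^2 * 53; sigma = (1 + 2 + 4) * (1 + 3 + 9) * (1 + 7 + 49) * (1 + 53) = 7 * 13 * 57 * 54 = 280098; answer 280098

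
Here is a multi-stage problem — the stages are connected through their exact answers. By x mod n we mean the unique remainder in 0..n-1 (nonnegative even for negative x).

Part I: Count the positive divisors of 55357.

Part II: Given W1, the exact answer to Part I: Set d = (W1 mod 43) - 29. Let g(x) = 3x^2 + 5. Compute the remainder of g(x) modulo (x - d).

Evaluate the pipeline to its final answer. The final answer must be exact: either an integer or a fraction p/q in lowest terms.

1880

Part I: 55357 = 197 * 281; number of divisors = (1+1) * (1+1) = 4; answer 4
Part II: W1 = 4; d = -25; remainder = value at the root: 3*(-25)^2 + 5 = (1875) + (5) = 1880; answer 1880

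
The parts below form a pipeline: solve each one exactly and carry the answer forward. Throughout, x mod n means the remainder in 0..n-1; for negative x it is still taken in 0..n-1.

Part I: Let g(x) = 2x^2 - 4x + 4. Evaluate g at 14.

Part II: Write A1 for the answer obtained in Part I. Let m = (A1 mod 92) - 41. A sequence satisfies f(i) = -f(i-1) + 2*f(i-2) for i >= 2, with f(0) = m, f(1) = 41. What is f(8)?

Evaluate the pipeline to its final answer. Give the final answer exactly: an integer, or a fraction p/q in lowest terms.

-1507

Part I: 2*(14)^2 - 4*(14)^1 + 4 = (392) + (-56) + (4) = 340; answer 340
Part II: A1 = 340; m = 23; f(2) = -1*(41) + 2*(23) = 5; iterating: f(2)=5, f(3)=77, f(4)=-67, f(5)=221, f(6)=-355, f(7)=797, f(8)=-1507; answer -1507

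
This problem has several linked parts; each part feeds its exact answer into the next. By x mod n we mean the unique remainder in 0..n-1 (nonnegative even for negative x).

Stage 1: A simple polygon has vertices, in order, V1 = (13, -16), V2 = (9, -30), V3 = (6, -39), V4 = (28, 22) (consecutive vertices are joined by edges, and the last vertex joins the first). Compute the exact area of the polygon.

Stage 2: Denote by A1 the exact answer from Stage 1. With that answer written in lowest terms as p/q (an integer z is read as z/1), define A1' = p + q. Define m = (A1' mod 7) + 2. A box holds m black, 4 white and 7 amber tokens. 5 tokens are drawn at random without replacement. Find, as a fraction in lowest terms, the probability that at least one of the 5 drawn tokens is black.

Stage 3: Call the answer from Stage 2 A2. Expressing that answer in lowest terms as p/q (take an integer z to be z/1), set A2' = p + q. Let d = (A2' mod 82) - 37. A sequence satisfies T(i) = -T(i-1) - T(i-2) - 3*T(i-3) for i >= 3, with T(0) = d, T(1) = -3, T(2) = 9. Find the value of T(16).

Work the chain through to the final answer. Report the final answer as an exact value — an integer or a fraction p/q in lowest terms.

16608

Stage 1: cross terms: (13*-30 - 9*-16)=-246, (9*-39 - 6*-30)=-171, (6*22 - 28*-39)=1224, (28*-16 - 13*22)=-734; twice the area = |73| = 73; area = 73/2; answer 73/2
Stage 2: A1 = 73/2; threaded value p + q = 75; m = 7; total draws C(18,5) = 8568; complement C(11,5) = 462; favorable 8568 - 462 = 8106; P = 193/204; answer 193/204
Stage 3: A2 = 193/204; threaded value p + q = 397; d = 32; T(3) = -1*(9) - 1*(-3) - 3*(32) = -102; iterating: T(3)=-102, T(4)=102, T(5)=-27, T(6)=231, T(7)=-510, T(8)=360, T(9)=-543, T(10)=1713, T(11)=-2250, T(12)=2166, T(13)=-5055, T(14)=9639, T(15)=-11082, T(16)=16608; answer 16608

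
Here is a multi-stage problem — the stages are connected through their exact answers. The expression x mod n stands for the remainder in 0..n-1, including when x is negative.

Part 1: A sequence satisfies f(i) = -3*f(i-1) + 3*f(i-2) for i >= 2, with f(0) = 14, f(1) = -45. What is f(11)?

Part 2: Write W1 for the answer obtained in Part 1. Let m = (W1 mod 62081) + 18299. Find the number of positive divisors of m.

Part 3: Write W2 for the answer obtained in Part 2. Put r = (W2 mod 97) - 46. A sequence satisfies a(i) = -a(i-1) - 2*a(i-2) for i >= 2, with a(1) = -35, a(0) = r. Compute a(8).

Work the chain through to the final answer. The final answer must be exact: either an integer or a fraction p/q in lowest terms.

511

Part 1: f(2) = -3*(-45) + 3*(14) = 177; iterating: f(2)=177, f(3)=-666, f(4)=2529, f(5)=-9585, f(6)=36342, f(7)=-137781, f(8)=522369, f(9)=-1980450, f(10)=7508457, f(11)=-28466721; answer -28466721
Part 2: W1 = -28466721; m = 46757; 46757 is prime, so its only divisors are 1 and 46757; count = 2; answer 2
Part 3: W2 = 2; r = -44; a(2) = -1*(-35) - 2*(-44) = 123; iterating: a(2)=123, a(3)=-53, a(4)=-193, a(5)=299, a(6)=87, a(7)=-685, a(8)=511; answer 511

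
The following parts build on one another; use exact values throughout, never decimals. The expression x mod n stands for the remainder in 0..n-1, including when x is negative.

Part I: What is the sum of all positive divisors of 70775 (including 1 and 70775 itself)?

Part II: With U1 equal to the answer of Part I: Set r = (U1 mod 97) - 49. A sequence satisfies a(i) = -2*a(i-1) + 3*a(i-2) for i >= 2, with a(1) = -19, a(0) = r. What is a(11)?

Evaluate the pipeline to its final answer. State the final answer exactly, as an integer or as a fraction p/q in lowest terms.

-1948603

Part I: 70775 = 5^2 * 19 * 149; sigma = (1 + 5 + 25) * (1 + 19) * (1 + 149) = 31 * 20 * 150 = 93000; answer 93000
Part II: U1 = 93000; r = 25; a(2) = -2*(-19) + 3*(25) = 113; iterating: a(2)=113, a(3)=-283, a(4)=905, a(5)=-2659, a(6)=8033, a(7)=-24043, a(8)=72185, a(9)=-216499, a(10)=649553, a(11)=-1948603; answer -1948603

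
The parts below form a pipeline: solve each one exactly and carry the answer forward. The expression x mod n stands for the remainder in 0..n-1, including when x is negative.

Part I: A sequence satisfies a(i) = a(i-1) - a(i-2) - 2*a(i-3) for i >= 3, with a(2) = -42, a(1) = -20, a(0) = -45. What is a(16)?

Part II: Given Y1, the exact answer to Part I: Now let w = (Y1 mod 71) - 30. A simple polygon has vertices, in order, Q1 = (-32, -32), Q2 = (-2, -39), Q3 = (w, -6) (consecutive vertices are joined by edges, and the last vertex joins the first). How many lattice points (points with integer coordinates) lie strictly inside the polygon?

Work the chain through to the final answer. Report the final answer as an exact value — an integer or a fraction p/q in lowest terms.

407

Part I: a(3) = 1*(-42) - 1*(-20) - 2*(-45) = 68; iterating: a(3)=68, a(4)=150, a(5)=166, a(6)=-120, a(7)=-586, a(8)=-798, a(9)=28, a(10)=1998, a(11)=3566, a(12)=1512, a(13)=-6050, a(14)=-14694, a(15)=-11668, a(16)=15126; answer 15126
Part II: Y1 = 15126; w = -27; cross terms: (-32*-39 - -2*-32)=1184, (-2*-6 - -27*-39)=-1041, (-27*-32 - -32*-6)=672; twice the area = |815| = 815; area = 815/2; boundary points = 1 + 1 + 1 = 3; strictly interior points = area - boundary/2 + 1 = 407; answer 407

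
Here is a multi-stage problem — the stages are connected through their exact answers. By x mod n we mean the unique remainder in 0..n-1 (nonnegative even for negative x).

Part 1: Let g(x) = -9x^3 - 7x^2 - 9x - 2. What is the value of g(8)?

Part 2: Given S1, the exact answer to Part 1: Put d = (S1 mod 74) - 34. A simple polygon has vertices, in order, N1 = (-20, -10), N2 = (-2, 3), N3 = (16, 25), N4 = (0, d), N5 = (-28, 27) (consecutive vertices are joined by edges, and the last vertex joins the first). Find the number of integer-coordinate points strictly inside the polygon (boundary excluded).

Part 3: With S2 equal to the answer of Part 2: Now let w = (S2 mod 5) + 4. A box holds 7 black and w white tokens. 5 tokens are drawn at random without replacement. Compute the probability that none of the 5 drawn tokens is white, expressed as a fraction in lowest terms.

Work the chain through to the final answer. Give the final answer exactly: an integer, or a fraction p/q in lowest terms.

Part 1: -9*(8)^3 - 7*(8)^2 - 9*(8)^1 - 2 = (-4608) + (-448) + (-72) + (-2) = -5130; answer -5130
Part 2: S1 = -5130; d = 16; cross terms: (-20*3 - -2*-10)=-80, (-2*25 - 16*3)=-98, (16*16 - 0*25)=256, (0*27 - -28*16)=448, (-28*-10 - -20*27)=820; twice the area = |1346| = 1346; area = 673; boundary points = 1 + 2 + 1 + 1 + 1 = 6; strictly interior points = area - boundary/2 + 1 = 671; answer 671
Part 3: S2 = 671; w = 5; total draws C(12,5) = 792; favorable C(7,5) = 21; P = 7/264; answer 7/264

7/264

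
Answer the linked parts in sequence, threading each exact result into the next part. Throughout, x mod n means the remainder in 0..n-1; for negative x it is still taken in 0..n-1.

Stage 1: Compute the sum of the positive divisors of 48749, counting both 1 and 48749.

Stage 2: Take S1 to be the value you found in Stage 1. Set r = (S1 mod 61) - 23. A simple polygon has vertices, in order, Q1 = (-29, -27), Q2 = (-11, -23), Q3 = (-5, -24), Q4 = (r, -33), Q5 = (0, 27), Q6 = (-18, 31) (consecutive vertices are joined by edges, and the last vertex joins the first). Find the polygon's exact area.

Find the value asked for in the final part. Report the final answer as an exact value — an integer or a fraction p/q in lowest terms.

Stage 1: 48749 = 29 * 41^2; sigma = (1 + 29) * (1 + 41 + 1681) = 30 * 1723 = 51690; answer 51690
Stage 2: S1 = 51690; r = 0; cross terms: (-29*-23 - -11*-27)=370, (-11*-24 - -5*-23)=149, (-5*-33 - 0*-24)=165, (0*27 - 0*-33)=0, (0*31 - -18*27)=486, (-18*-27 - -29*31)=1385; twice the area = |2555| = 2555; area = 2555/2; answer 2555/2

2555/2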